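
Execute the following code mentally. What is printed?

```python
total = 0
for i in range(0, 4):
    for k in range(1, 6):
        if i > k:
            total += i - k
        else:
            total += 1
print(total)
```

i=0,k=1: not 0>1, total = 0+1 = 1
i=0,k=2: not 0>2, total = 1+1 = 2
i=0,k=3: not 0>3, total = 2+1 = 3
i=0,k=4: not 0>4, total = 3+1 = 4
i=0,k=5: not 0>5, total = 4+1 = 5
i=1,k=1: not 1>1, total = 5+1 = 6
i=1,k=2: not 1>2, total = 6+1 = 7
i=1,k=3: not 1>3, total = 7+1 = 8
i=1,k=4: not 1>4, total = 8+1 = 9
i=1,k=5: not 1>5, total = 9+1 = 10
i=2,k=1: 2>1, total = 10+1 = 11
i=2,k=2: not 2>2, total = 11+1 = 12
i=2,k=3: not 2>3, total = 12+1 = 13
i=2,k=4: not 2>4, total = 13+1 = 14
i=2,k=5: not 2>5, total = 14+1 = 15
i=3,k=1: 3>1, total = 15+2 = 17
i=3,k=2: 3>2, total = 17+1 = 18
i=3,k=3: not 3>3, total = 18+1 = 19
i=3,k=4: not 3>4, total = 19+1 = 20
i=3,k=5: not 3>5, total = 20+1 = 21

21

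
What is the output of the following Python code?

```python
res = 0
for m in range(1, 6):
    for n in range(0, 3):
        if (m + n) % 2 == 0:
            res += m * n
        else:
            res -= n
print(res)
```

13

m=1,n=0: odd sum, res = 0-0 = 0
m=1,n=1: even sum, res = 0+1 = 1
m=1,n=2: odd sum, res = 1-2 = -1
m=2,n=0: even sum, res = (-1)+0 = -1
m=2,n=1: odd sum, res = (-1)-1 = -2
m=2,n=2: even sum, res = (-2)+4 = 2
m=3,n=0: odd sum, res = 2-0 = 2
m=3,n=1: even sum, res = 2+3 = 5
m=3,n=2: odd sum, res = 5-2 = 3
m=4,n=0: even sum, res = 3+0 = 3
m=4,n=1: odd sum, res = 3-1 = 2
m=4,n=2: even sum, res = 2+8 = 10
m=5,n=0: odd sum, res = 10-0 = 10
m=5,n=1: even sum, res = 10+5 = 15
m=5,n=2: odd sum, res = 15-2 = 13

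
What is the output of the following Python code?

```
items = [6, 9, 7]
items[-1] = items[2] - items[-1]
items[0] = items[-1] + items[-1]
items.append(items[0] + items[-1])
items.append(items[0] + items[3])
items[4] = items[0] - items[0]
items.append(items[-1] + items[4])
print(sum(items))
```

items[-1] = items[2]-items[-1] = 7-7 = 0 → [6, 9, 0]
items[0] = items[-1]+items[-1] = 0+0 = 0 → [0, 9, 0]
append items[0]+items[-1] = 0+0 = 0 → [0, 9, 0, 0]
append items[0]+items[3] = 0+0 = 0 → [0, 9, 0, 0, 0]
items[4] = items[0]-items[0] = 0-0 = 0 → [0, 9, 0, 0, 0]
append items[-1]+items[4] = 0+0 = 0 → [0, 9, 0, 0, 0, 0]
sum = 9

9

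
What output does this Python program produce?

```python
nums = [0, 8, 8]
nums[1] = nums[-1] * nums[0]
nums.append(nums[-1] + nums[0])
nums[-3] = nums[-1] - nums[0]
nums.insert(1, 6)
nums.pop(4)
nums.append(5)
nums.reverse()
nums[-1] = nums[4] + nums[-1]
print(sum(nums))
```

27

nums[1] = nums[-1]*nums[0] = 8*0 = 0 → [0, 0, 8]
append nums[-1]+nums[0] = 8+0 = 8 → [0, 0, 8, 8]
nums[-3] = nums[-1]-nums[0] = 8-0 = 8 → [0, 8, 8, 8]
insert 6 at 1 → [0, 6, 8, 8, 8]
pop(4) removes 8 → [0, 6, 8, 8]
append 5 → [0, 6, 8, 8, 5]
reverse → [5, 8, 8, 6, 0]
nums[-1] = nums[4]+nums[-1] = 0+0 = 0 → [5, 8, 8, 6, 0]
sum = 27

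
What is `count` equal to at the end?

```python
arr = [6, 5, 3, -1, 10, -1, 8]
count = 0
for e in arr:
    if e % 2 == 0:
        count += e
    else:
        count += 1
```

e=6: even, count = 0+6 = 6
e=5: not even, count = 6+1 = 7
e=3: not even, count = 7+1 = 8
e=-1: not even, count = 8+1 = 9
e=10: even, count = 9+10 = 19
e=-1: not even, count = 19+1 = 20
e=8: even, count = 20+8 = 28

28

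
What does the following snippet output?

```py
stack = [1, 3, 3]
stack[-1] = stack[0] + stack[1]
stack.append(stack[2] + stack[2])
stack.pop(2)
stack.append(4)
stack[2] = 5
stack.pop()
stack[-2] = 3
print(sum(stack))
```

stack[-1] = stack[0]+stack[1] = 1+3 = 4 → [1, 3, 4]
append stack[2]+stack[2] = 4+4 = 8 → [1, 3, 4, 8]
pop(2) removes 4 → [1, 3, 8]
append 4 → [1, 3, 8, 4]
stack[2] = 5 → [1, 3, 5, 4]
pop() removes 4 → [1, 3, 5]
stack[-2] = 3 → [1, 3, 5]
sum = 9

9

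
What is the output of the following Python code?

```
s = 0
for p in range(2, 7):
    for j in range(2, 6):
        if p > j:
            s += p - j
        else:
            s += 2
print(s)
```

p=2,j=2: not 2>2, s = 0+2 = 2
p=2,j=3: not 2>3, s = 2+2 = 4
p=2,j=4: not 2>4, s = 4+2 = 6
p=2,j=5: not 2>5, s = 6+2 = 8
p=3,j=2: 3>2, s = 8+1 = 9
p=3,j=3: not 3>3, s = 9+2 = 11
p=3,j=4: not 3>4, s = 11+2 = 13
p=3,j=5: not 3>5, s = 13+2 = 15
p=4,j=2: 4>2, s = 15+2 = 17
p=4,j=3: 4>3, s = 17+1 = 18
p=4,j=4: not 4>4, s = 18+2 = 20
p=4,j=5: not 4>5, s = 20+2 = 22
p=5,j=2: 5>2, s = 22+3 = 25
p=5,j=3: 5>3, s = 25+2 = 27
p=5,j=4: 5>4, s = 27+1 = 28
p=5,j=5: not 5>5, s = 28+2 = 30
p=6,j=2: 6>2, s = 30+4 = 34
p=6,j=3: 6>3, s = 34+3 = 37
p=6,j=4: 6>4, s = 37+2 = 39
p=6,j=5: 6>5, s = 39+1 = 40

40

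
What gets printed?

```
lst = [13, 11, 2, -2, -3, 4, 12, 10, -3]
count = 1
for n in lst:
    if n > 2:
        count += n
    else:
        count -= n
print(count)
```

57

n=13: >2, count = 1+13 = 14
n=11: >2, count = 14+11 = 25
n=2: not >2, count = 25-2 = 23
n=-2: not >2, count = 23-(-2) = 25
n=-3: not >2, count = 25-(-3) = 28
n=4: >2, count = 28+4 = 32
n=12: >2, count = 32+12 = 44
n=10: >2, count = 44+10 = 54
n=-3: not >2, count = 54-(-3) = 57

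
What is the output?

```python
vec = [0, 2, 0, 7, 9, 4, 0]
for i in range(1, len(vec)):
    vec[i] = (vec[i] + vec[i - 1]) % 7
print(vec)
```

i=1: vec[1] = (2+0)%7 = 2 → [0, 2, 0, 7, 9, 4, 0]
i=2: vec[2] = (0+2)%7 = 2 → [0, 2, 2, 7, 9, 4, 0]
i=3: vec[3] = (7+2)%7 = 2 → [0, 2, 2, 2, 9, 4, 0]
i=4: vec[4] = (9+2)%7 = 4 → [0, 2, 2, 2, 4, 4, 0]
i=5: vec[5] = (4+4)%7 = 1 → [0, 2, 2, 2, 4, 1, 0]
i=6: vec[6] = (0+1)%7 = 1 → [0, 2, 2, 2, 4, 1, 1]

[0, 2, 2, 2, 4, 1, 1]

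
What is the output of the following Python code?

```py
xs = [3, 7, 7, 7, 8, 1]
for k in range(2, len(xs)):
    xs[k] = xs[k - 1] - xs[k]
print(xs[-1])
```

k=2: xs[2] = 7-7 = 0 → [3, 7, 0, 7, 8, 1]
k=3: xs[3] = 0-7 = -7 → [3, 7, 0, -7, 8, 1]
k=4: xs[4] = (-7)-8 = -15 → [3, 7, 0, -7, -15, 1]
k=5: xs[5] = (-15)-1 = -16 → [3, 7, 0, -7, -15, -16]

-16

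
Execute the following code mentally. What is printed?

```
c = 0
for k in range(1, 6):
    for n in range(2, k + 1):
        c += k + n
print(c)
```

70

k=2,n=2: c = 0+4 = 4
k=3,n=2: c = 4+5 = 9
k=3,n=3: c = 9+6 = 15
k=4,n=2: c = 15+6 = 21
k=4,n=3: c = 21+7 = 28
k=4,n=4: c = 28+8 = 36
k=5,n=2: c = 36+7 = 43
k=5,n=3: c = 43+8 = 51
k=5,n=4: c = 51+9 = 60
k=5,n=5: c = 60+10 = 70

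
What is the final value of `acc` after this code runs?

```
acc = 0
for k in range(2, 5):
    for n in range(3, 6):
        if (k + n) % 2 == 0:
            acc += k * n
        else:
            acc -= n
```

28

k=2,n=3: odd sum, acc = 0-3 = -3
k=2,n=4: even sum, acc = (-3)+8 = 5
k=2,n=5: odd sum, acc = 5-5 = 0
k=3,n=3: even sum, acc = 0+9 = 9
k=3,n=4: odd sum, acc = 9-4 = 5
k=3,n=5: even sum, acc = 5+15 = 20
k=4,n=3: odd sum, acc = 20-3 = 17
k=4,n=4: even sum, acc = 17+16 = 33
k=4,n=5: odd sum, acc = 33-5 = 28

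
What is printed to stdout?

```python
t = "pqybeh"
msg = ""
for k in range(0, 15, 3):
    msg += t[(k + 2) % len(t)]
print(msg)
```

k=0: add t[2]='y' → 'y'
k=3: add t[5]='h' → 'yh'
k=6: add t[2]='y' → 'yhy'
k=9: add t[5]='h' → 'yhyh'
k=12: add t[2]='y' → 'yhyhy'

yhyhy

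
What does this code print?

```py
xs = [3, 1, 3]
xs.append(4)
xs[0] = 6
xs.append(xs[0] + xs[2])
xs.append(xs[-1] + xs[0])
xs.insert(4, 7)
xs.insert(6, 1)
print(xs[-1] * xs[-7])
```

append 4 → [3, 1, 3, 4]
xs[0] = 6 → [6, 1, 3, 4]
append xs[0]+xs[2] = 6+3 = 9 → [6, 1, 3, 4, 9]
append xs[-1]+xs[0] = 9+6 = 15 → [6, 1, 3, 4, 9, 15]
insert 7 at 4 → [6, 1, 3, 4, 7, 9, 15]
insert 1 at 6 → [6, 1, 3, 4, 7, 9, 1, 15]
xs[-1]*xs[-7] = 15*1 = 15

15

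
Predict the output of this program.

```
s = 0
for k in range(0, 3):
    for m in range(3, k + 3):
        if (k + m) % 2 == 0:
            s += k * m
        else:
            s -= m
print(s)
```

k=1,m=3: even sum, s = 0+3 = 3
k=2,m=3: odd sum, s = 3-3 = 0
k=2,m=4: even sum, s = 0+8 = 8

8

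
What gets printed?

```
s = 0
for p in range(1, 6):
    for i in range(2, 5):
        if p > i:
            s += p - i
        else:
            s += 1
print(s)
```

p=1,i=2: not 1>2, s = 0+1 = 1
p=1,i=3: not 1>3, s = 1+1 = 2
p=1,i=4: not 1>4, s = 2+1 = 3
p=2,i=2: not 2>2, s = 3+1 = 4
p=2,i=3: not 2>3, s = 4+1 = 5
p=2,i=4: not 2>4, s = 5+1 = 6
p=3,i=2: 3>2, s = 6+1 = 7
p=3,i=3: not 3>3, s = 7+1 = 8
p=3,i=4: not 3>4, s = 8+1 = 9
p=4,i=2: 4>2, s = 9+2 = 11
p=4,i=3: 4>3, s = 11+1 = 12
p=4,i=4: not 4>4, s = 12+1 = 13
p=5,i=2: 5>2, s = 13+3 = 16
p=5,i=3: 5>3, s = 16+2 = 18
p=5,i=4: 5>4, s = 18+1 = 19

19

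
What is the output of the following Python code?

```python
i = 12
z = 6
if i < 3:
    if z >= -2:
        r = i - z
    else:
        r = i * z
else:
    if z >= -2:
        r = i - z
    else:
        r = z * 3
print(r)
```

i=12, z=6
i < 3 is False; z >= -2 is True
→ r = i - z = 6

6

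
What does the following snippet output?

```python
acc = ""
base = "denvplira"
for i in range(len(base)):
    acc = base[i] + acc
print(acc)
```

arilpvned

i=0: prepend 'd' → 'd'
i=1: prepend 'e' → 'ed'
i=2: prepend 'n' → 'ned'
i=3: prepend 'v' → 'vned'
i=4: prepend 'p' → 'pvned'
i=5: prepend 'l' → 'lpvned'
i=6: prepend 'i' → 'ilpvned'
i=7: prepend 'r' → 'rilpvned'
i=8: prepend 'a' → 'arilpvned'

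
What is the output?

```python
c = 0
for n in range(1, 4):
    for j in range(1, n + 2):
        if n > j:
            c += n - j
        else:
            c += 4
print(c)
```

28

n=1,j=1: not 1>1, c = 0+4 = 4
n=1,j=2: not 1>2, c = 4+4 = 8
n=2,j=1: 2>1, c = 8+1 = 9
n=2,j=2: not 2>2, c = 9+4 = 13
n=2,j=3: not 2>3, c = 13+4 = 17
n=3,j=1: 3>1, c = 17+2 = 19
n=3,j=2: 3>2, c = 19+1 = 20
n=3,j=3: not 3>3, c = 20+4 = 24
n=3,j=4: not 3>4, c = 24+4 = 28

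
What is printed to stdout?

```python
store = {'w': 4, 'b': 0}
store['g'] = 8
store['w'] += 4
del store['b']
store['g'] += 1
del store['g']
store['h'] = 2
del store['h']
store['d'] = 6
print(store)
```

{'w': 8, 'd': 6}

store['g'] = 8 → {'w': 4, 'b': 0, 'g': 8}
store['w'] = 4+4 = 8 → {'w': 8, 'b': 0, 'g': 8}
del 'b' → {'w': 8, 'g': 8}
store['g'] = 8+1 = 9 → {'w': 8, 'g': 9}
del 'g' → {'w': 8}
store['h'] = 2 → {'w': 8, 'h': 2}
del 'h' → {'w': 8}
store['d'] = 6 → {'w': 8, 'd': 6}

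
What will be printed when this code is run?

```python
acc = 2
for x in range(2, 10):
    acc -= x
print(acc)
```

x=2: acc = 2-2 = 0
x=3: acc = 0-3 = -3
x=4: acc = (-3)-4 = -7
x=5: acc = (-7)-5 = -12
x=6: acc = (-12)-6 = -18
x=7: acc = (-18)-7 = -25
x=8: acc = (-25)-8 = -33
x=9: acc = (-33)-9 = -42

-42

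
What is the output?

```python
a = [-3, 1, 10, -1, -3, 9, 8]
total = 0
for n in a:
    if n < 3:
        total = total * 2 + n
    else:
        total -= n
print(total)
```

n=-3: <3, total = 0*2+(-3) = -3
n=1: <3, total = (-3)*2+1 = -5
n=10: not <3, total = (-5)-10 = -15
n=-1: <3, total = (-15)*2+(-1) = -31
n=-3: <3, total = (-31)*2+(-3) = -65
n=9: not <3, total = (-65)-9 = -74
n=8: not <3, total = (-74)-8 = -82

-82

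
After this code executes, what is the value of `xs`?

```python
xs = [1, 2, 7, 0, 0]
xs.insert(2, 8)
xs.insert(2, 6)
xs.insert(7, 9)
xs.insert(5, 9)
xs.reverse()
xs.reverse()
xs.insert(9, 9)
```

[1, 2, 6, 8, 7, 9, 0, 0, 9, 9]

insert 8 at 2 → [1, 2, 8, 7, 0, 0]
insert 6 at 2 → [1, 2, 6, 8, 7, 0, 0]
insert 9 at 7 → [1, 2, 6, 8, 7, 0, 0, 9]
insert 9 at 5 → [1, 2, 6, 8, 7, 9, 0, 0, 9]
reverse → [9, 0, 0, 9, 7, 8, 6, 2, 1]
reverse → [1, 2, 6, 8, 7, 9, 0, 0, 9]
insert 9 at 9 → [1, 2, 6, 8, 7, 9, 0, 0, 9, 9]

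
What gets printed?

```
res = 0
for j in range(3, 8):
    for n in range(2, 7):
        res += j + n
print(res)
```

j=3,n=2: res = 0+5 = 5
j=3,n=3: res = 5+6 = 11
j=3,n=4: res = 11+7 = 18
j=3,n=5: res = 18+8 = 26
j=3,n=6: res = 26+9 = 35
j=4,n=2: res = 35+6 = 41
j=4,n=3: res = 41+7 = 48
j=4,n=4: res = 48+8 = 56
j=4,n=5: res = 56+9 = 65
j=4,n=6: res = 65+10 = 75
j=5,n=2: res = 75+7 = 82
j=5,n=3: res = 82+8 = 90
j=5,n=4: res = 90+9 = 99
j=5,n=5: res = 99+10 = 109
j=5,n=6: res = 109+11 = 120
j=6,n=2: res = 120+8 = 128
j=6,n=3: res = 128+9 = 137
j=6,n=4: res = 137+10 = 147
j=6,n=5: res = 147+11 = 158
j=6,n=6: res = 158+12 = 170
j=7,n=2: res = 170+9 = 179
j=7,n=3: res = 179+10 = 189
j=7,n=4: res = 189+11 = 200
j=7,n=5: res = 200+12 = 212
j=7,n=6: res = 212+13 = 225

225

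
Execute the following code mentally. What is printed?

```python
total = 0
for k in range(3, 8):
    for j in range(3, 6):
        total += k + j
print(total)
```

k=3,j=3: total = 0+6 = 6
k=3,j=4: total = 6+7 = 13
k=3,j=5: total = 13+8 = 21
k=4,j=3: total = 21+7 = 28
k=4,j=4: total = 28+8 = 36
k=4,j=5: total = 36+9 = 45
k=5,j=3: total = 45+8 = 53
k=5,j=4: total = 53+9 = 62
k=5,j=5: total = 62+10 = 72
k=6,j=3: total = 72+9 = 81
k=6,j=4: total = 81+10 = 91
k=6,j=5: total = 91+11 = 102
k=7,j=3: total = 102+10 = 112
k=7,j=4: total = 112+11 = 123
k=7,j=5: total = 123+12 = 135

135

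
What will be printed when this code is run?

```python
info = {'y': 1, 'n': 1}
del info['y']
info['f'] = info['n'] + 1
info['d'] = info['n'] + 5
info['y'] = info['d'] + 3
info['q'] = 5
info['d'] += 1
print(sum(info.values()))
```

24

del 'y' → {'n': 1}
info['f'] = info['n']+1 = 2 → {'n': 1, 'f': 2}
info['d'] = info['n']+5 = 6 → {'n': 1, 'f': 2, 'd': 6}
info['y'] = info['d']+3 = 9 → {'n': 1, 'f': 2, 'd': 6, 'y': 9}
info['q'] = 5 → {'n': 1, 'f': 2, 'd': 6, 'y': 9, 'q': 5}
info['d'] = 6+1 = 7 → {'n': 1, 'f': 2, 'd': 7, 'y': 9, 'q': 5}
sum of values = 24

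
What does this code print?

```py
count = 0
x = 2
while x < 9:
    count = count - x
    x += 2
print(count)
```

x=2: count = 0-2 = -2
x=4: count = (-2)-4 = -6
x=6: count = (-6)-6 = -12
x=8: count = (-12)-8 = -20

-20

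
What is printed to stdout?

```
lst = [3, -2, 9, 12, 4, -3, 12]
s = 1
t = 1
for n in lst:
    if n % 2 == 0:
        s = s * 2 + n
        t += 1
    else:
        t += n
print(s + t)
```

n=3: not even; t=4
n=-2: even, s = 1*2+(-2) = 0; t=5
n=9: not even; t=14
n=12: even, s = 0*2+12 = 12; t=15
n=4: even, s = 12*2+4 = 28; t=16
n=-3: not even; t=13
n=12: even, s = 28*2+12 = 68; t=14
s+t = 68+14 = 82

82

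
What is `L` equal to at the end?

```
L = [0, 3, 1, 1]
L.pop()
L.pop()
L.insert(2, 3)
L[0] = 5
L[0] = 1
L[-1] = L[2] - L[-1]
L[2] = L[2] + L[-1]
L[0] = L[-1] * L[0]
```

pop() removes 1 → [0, 3, 1]
pop() removes 1 → [0, 3]
insert 3 at 2 → [0, 3, 3]
L[0] = 5 → [5, 3, 3]
L[0] = 1 → [1, 3, 3]
L[-1] = L[2]-L[-1] = 3-3 = 0 → [1, 3, 0]
L[2] = L[2]+L[-1] = 0+0 = 0 → [1, 3, 0]
L[0] = L[-1]*L[0] = 0*1 = 0 → [0, 3, 0]

[0, 3, 0]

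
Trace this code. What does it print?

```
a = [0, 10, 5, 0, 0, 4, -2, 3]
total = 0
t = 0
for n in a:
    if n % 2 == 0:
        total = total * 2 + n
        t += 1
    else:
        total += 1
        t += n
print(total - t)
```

n=0: even, total = 0*2+0 = 0; t=1
n=10: even, total = 0*2+10 = 10; t=2
n=5: not even, total = 10+1 = 11; t=7
n=0: even, total = 11*2+0 = 22; t=8
n=0: even, total = 22*2+0 = 44; t=9
n=4: even, total = 44*2+4 = 92; t=10
n=-2: even, total = 92*2+(-2) = 182; t=11
n=3: not even, total = 182+1 = 183; t=14
total-t = 183-14 = 169

169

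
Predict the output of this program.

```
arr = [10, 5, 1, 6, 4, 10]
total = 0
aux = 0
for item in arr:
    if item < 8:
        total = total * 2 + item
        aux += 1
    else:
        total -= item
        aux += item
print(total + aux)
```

-86

item=10: not <8, total = 0-10 = -10; aux=10
item=5: <8, total = (-10)*2+5 = -15; aux=11
item=1: <8, total = (-15)*2+1 = -29; aux=12
item=6: <8, total = (-29)*2+6 = -52; aux=13
item=4: <8, total = (-52)*2+4 = -100; aux=14
item=10: not <8, total = (-100)-10 = -110; aux=24
total+aux = (-110)+24 = -86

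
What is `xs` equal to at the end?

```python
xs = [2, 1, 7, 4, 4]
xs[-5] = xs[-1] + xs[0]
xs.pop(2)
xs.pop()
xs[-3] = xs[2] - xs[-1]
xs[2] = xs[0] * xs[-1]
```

[0, 1, 0]

xs[-5] = xs[-1]+xs[0] = 4+2 = 6 → [6, 1, 7, 4, 4]
pop(2) removes 7 → [6, 1, 4, 4]
pop() removes 4 → [6, 1, 4]
xs[-3] = xs[2]-xs[-1] = 4-4 = 0 → [0, 1, 4]
xs[2] = xs[0]*xs[-1] = 0*4 = 0 → [0, 1, 0]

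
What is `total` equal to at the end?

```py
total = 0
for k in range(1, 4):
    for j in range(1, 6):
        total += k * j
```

90

k=1,j=1: total = 0+1 = 1
k=1,j=2: total = 1+2 = 3
k=1,j=3: total = 3+3 = 6
k=1,j=4: total = 6+4 = 10
k=1,j=5: total = 10+5 = 15
k=2,j=1: total = 15+2 = 17
k=2,j=2: total = 17+4 = 21
k=2,j=3: total = 21+6 = 27
k=2,j=4: total = 27+8 = 35
k=2,j=5: total = 35+10 = 45
k=3,j=1: total = 45+3 = 48
k=3,j=2: total = 48+6 = 54
k=3,j=3: total = 54+9 = 63
k=3,j=4: total = 63+12 = 75
k=3,j=5: total = 75+15 = 90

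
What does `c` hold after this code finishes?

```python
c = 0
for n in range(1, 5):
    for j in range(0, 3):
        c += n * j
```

30

n=1,j=0: c = 0+0 = 0
n=1,j=1: c = 0+1 = 1
n=1,j=2: c = 1+2 = 3
n=2,j=0: c = 3+0 = 3
n=2,j=1: c = 3+2 = 5
n=2,j=2: c = 5+4 = 9
n=3,j=0: c = 9+0 = 9
n=3,j=1: c = 9+3 = 12
n=3,j=2: c = 12+6 = 18
n=4,j=0: c = 18+0 = 18
n=4,j=1: c = 18+4 = 22
n=4,j=2: c = 22+8 = 30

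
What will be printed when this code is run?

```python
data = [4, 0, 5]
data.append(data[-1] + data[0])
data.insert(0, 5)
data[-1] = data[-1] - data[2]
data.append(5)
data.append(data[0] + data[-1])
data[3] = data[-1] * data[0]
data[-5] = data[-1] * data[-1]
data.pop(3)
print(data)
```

append data[-1]+data[0] = 5+4 = 9 → [4, 0, 5, 9]
insert 5 at 0 → [5, 4, 0, 5, 9]
data[-1] = data[-1]-data[2] = 9-0 = 9 → [5, 4, 0, 5, 9]
append 5 → [5, 4, 0, 5, 9, 5]
append data[0]+data[-1] = 5+5 = 10 → [5, 4, 0, 5, 9, 5, 10]
data[3] = data[-1]*data[0] = 10*5 = 50 → [5, 4, 0, 50, 9, 5, 10]
data[-5] = data[-1]*data[-1] = 10*10 = 100 → [5, 4, 100, 50, 9, 5, 10]
pop(3) removes 50 → [5, 4, 100, 9, 5, 10]

[5, 4, 100, 9, 5, 10]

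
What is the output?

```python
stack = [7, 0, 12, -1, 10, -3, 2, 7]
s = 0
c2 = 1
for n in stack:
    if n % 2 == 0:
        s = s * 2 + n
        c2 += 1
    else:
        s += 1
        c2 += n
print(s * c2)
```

1395

n=7: not even, s = 0+1 = 1; c2=8
n=0: even, s = 1*2+0 = 2; c2=9
n=12: even, s = 2*2+12 = 16; c2=10
n=-1: not even, s = 16+1 = 17; c2=9
n=10: even, s = 17*2+10 = 44; c2=10
n=-3: not even, s = 44+1 = 45; c2=7
n=2: even, s = 45*2+2 = 92; c2=8
n=7: not even, s = 92+1 = 93; c2=15
s*c2 = 93*15 = 1395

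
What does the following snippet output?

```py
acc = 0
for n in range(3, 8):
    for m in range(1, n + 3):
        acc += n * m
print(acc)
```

n=3,m=1: acc = 0+3 = 3
n=3,m=2: acc = 3+6 = 9
n=3,m=3: acc = 9+9 = 18
n=3,m=4: acc = 18+12 = 30
n=3,m=5: acc = 30+15 = 45
n=4,m=1: acc = 45+4 = 49
n=4,m=2: acc = 49+8 = 57
n=4,m=3: acc = 57+12 = 69
n=4,m=4: acc = 69+16 = 85
n=4,m=5: acc = 85+20 = 105
n=4,m=6: acc = 105+24 = 129
n=5,m=1: acc = 129+5 = 134
n=5,m=2: acc = 134+10 = 144
n=5,m=3: acc = 144+15 = 159
n=5,m=4: acc = 159+20 = 179
n=5,m=5: acc = 179+25 = 204
n=5,m=6: acc = 204+30 = 234
n=5,m=7: acc = 234+35 = 269
n=6,m=1: acc = 269+6 = 275
n=6,m=2: acc = 275+12 = 287
n=6,m=3: acc = 287+18 = 305
n=6,m=4: acc = 305+24 = 329
n=6,m=5: acc = 329+30 = 359
n=6,m=6: acc = 359+36 = 395
n=6,m=7: acc = 395+42 = 437
n=6,m=8: acc = 437+48 = 485
n=7,m=1: acc = 485+7 = 492
n=7,m=2: acc = 492+14 = 506
n=7,m=3: acc = 506+21 = 527
n=7,m=4: acc = 527+28 = 555
n=7,m=5: acc = 555+35 = 590
n=7,m=6: acc = 590+42 = 632
n=7,m=7: acc = 632+49 = 681
n=7,m=8: acc = 681+56 = 737
n=7,m=9: acc = 737+63 = 800

800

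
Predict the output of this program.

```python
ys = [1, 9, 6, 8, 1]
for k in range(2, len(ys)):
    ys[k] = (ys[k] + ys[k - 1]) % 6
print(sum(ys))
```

k=2: ys[2] = (6+9)%6 = 3 → [1, 9, 3, 8, 1]
k=3: ys[3] = (8+3)%6 = 5 → [1, 9, 3, 5, 1]
k=4: ys[4] = (1+5)%6 = 0 → [1, 9, 3, 5, 0]
sum = 18

18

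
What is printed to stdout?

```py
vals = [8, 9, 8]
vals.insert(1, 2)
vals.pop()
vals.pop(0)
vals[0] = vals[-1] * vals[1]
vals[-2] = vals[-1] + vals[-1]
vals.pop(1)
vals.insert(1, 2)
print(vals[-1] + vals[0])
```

insert 2 at 1 → [8, 2, 9, 8]
pop() removes 8 → [8, 2, 9]
pop(0) removes 8 → [2, 9]
vals[0] = vals[-1]*vals[1] = 9*9 = 81 → [81, 9]
vals[-2] = vals[-1]+vals[-1] = 9+9 = 18 → [18, 9]
pop(1) removes 9 → [18]
insert 2 at 1 → [18, 2]
vals[-1]+vals[0] = 2+18 = 20

20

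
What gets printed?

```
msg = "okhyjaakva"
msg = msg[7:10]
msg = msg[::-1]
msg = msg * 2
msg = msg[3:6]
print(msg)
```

slice [7:10] → 'kva'
reverse → 'avk'
repeat ×2 → 'avkavk'
slice [3:6] → 'avk'

avk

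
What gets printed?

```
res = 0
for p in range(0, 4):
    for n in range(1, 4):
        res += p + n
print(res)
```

p=0,n=1: res = 0+1 = 1
p=0,n=2: res = 1+2 = 3
p=0,n=3: res = 3+3 = 6
p=1,n=1: res = 6+2 = 8
p=1,n=2: res = 8+3 = 11
p=1,n=3: res = 11+4 = 15
p=2,n=1: res = 15+3 = 18
p=2,n=2: res = 18+4 = 22
p=2,n=3: res = 22+5 = 27
p=3,n=1: res = 27+4 = 31
p=3,n=2: res = 31+5 = 36
p=3,n=3: res = 36+6 = 42

42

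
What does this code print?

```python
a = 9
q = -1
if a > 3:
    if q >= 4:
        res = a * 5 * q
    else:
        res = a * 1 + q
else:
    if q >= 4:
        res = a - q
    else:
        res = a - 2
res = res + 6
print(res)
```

a=9, q=-1
a > 3 is True; q >= 4 is False
→ res = a * 1 + q = 8
res = 8+6 = 14

14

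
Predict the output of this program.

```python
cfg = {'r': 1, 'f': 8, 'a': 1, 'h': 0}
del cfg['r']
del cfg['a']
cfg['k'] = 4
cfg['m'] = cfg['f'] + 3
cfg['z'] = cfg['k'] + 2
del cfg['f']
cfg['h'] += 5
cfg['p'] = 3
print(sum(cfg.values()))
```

29

del 'r' → {'f': 8, 'a': 1, 'h': 0}
del 'a' → {'f': 8, 'h': 0}
cfg['k'] = 4 → {'f': 8, 'h': 0, 'k': 4}
cfg['m'] = cfg['f']+3 = 11 → {'f': 8, 'h': 0, 'k': 4, 'm': 11}
cfg['z'] = cfg['k']+2 = 6 → {'f': 8, 'h': 0, 'k': 4, 'm': 11, 'z': 6}
del 'f' → {'h': 0, 'k': 4, 'm': 11, 'z': 6}
cfg['h'] = 0+5 = 5 → {'h': 5, 'k': 4, 'm': 11, 'z': 6}
cfg['p'] = 3 → {'h': 5, 'k': 4, 'm': 11, 'z': 6, 'p': 3}
sum of values = 29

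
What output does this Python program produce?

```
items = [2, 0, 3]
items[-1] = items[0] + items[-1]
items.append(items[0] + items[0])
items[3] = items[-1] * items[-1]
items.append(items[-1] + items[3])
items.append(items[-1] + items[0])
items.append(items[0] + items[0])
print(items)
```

[2, 0, 5, 16, 32, 34, 4]

items[-1] = items[0]+items[-1] = 2+3 = 5 → [2, 0, 5]
append items[0]+items[0] = 2+2 = 4 → [2, 0, 5, 4]
items[3] = items[-1]*items[-1] = 4*4 = 16 → [2, 0, 5, 16]
append items[-1]+items[3] = 16+16 = 32 → [2, 0, 5, 16, 32]
append items[-1]+items[0] = 32+2 = 34 → [2, 0, 5, 16, 32, 34]
append items[0]+items[0] = 2+2 = 4 → [2, 0, 5, 16, 32, 34, 4]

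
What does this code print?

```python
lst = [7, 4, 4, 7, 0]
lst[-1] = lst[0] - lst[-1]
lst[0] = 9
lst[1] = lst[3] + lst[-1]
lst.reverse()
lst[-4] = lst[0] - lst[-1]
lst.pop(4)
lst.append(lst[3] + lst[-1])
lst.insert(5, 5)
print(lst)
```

[7, -2, 4, 14, 28, 5]

lst[-1] = lst[0]-lst[-1] = 7-0 = 7 → [7, 4, 4, 7, 7]
lst[0] = 9 → [9, 4, 4, 7, 7]
lst[1] = lst[3]+lst[-1] = 7+7 = 14 → [9, 14, 4, 7, 7]
reverse → [7, 7, 4, 14, 9]
lst[-4] = lst[0]-lst[-1] = 7-9 = -2 → [7, -2, 4, 14, 9]
pop(4) removes 9 → [7, -2, 4, 14]
append lst[3]+lst[-1] = 14+14 = 28 → [7, -2, 4, 14, 28]
insert 5 at 5 → [7, -2, 4, 14, 28, 5]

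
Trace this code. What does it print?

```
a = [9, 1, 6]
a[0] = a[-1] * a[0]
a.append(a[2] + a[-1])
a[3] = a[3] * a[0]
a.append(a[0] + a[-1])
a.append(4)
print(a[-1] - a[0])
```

a[0] = a[-1]*a[0] = 6*9 = 54 → [54, 1, 6]
append a[2]+a[-1] = 6+6 = 12 → [54, 1, 6, 12]
a[3] = a[3]*a[0] = 12*54 = 648 → [54, 1, 6, 648]
append a[0]+a[-1] = 54+648 = 702 → [54, 1, 6, 648, 702]
append 4 → [54, 1, 6, 648, 702, 4]
a[-1]-a[0] = 4-54 = -50

-50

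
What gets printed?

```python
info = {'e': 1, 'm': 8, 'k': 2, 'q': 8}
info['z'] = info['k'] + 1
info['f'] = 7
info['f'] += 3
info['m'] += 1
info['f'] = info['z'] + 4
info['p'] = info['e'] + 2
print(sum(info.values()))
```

info['z'] = info['k']+1 = 3 → {'e': 1, 'm': 8, 'k': 2, 'q': 8, 'z': 3}
info['f'] = 7 → {'e': 1, 'm': 8, 'k': 2, 'q': 8, 'z': 3, 'f': 7}
info['f'] = 7+3 = 10 → {'e': 1, 'm': 8, 'k': 2, 'q': 8, 'z': 3, 'f': 10}
info['m'] = 8+1 = 9 → {'e': 1, 'm': 9, 'k': 2, 'q': 8, 'z': 3, 'f': 10}
info['f'] = info['z']+4 = 7 → {'e': 1, 'm': 9, 'k': 2, 'q': 8, 'z': 3, 'f': 7}
info['p'] = info['e']+2 = 3 → {'e': 1, 'm': 9, 'k': 2, 'q': 8, 'z': 3, 'f': 7, 'p': 3}
sum of values = 33

33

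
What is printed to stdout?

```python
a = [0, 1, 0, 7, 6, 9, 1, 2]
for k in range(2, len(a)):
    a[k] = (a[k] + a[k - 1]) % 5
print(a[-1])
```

k=2: a[2] = (0+1)%5 = 1 → [0, 1, 1, 7, 6, 9, 1, 2]
k=3: a[3] = (7+1)%5 = 3 → [0, 1, 1, 3, 6, 9, 1, 2]
k=4: a[4] = (6+3)%5 = 4 → [0, 1, 1, 3, 4, 9, 1, 2]
k=5: a[5] = (9+4)%5 = 3 → [0, 1, 1, 3, 4, 3, 1, 2]
k=6: a[6] = (1+3)%5 = 4 → [0, 1, 1, 3, 4, 3, 4, 2]
k=7: a[7] = (2+4)%5 = 1 → [0, 1, 1, 3, 4, 3, 4, 1]

1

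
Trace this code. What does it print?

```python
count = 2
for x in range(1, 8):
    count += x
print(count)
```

30

x=1: count = 2+1 = 3
x=2: count = 3+2 = 5
x=3: count = 5+3 = 8
x=4: count = 8+4 = 12
x=5: count = 12+5 = 17
x=6: count = 17+6 = 23
x=7: count = 23+7 = 30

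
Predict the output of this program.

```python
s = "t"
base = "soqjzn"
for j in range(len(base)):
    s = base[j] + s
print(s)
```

nzjqost

j=0: prepend 's' → 'st'
j=1: prepend 'o' → 'ost'
j=2: prepend 'q' → 'qost'
j=3: prepend 'j' → 'jqost'
j=4: prepend 'z' → 'zjqost'
j=5: prepend 'n' → 'nzjqost'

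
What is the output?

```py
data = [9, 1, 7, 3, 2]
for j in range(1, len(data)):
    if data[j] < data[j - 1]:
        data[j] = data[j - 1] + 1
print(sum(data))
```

55

j=1: 1<9, data[1] = 9+1 = 10 → [9, 10, 7, 3, 2]
j=2: 7<10, data[2] = 10+1 = 11 → [9, 10, 11, 3, 2]
j=3: 3<11, data[3] = 11+1 = 12 → [9, 10, 11, 12, 2]
j=4: 2<12, data[4] = 12+1 = 13 → [9, 10, 11, 12, 13]
sum = 55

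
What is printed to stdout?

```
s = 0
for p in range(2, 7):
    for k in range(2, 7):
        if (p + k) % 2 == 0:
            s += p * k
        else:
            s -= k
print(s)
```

160

p=2,k=2: even sum, s = 0+4 = 4
p=2,k=3: odd sum, s = 4-3 = 1
p=2,k=4: even sum, s = 1+8 = 9
p=2,k=5: odd sum, s = 9-5 = 4
p=2,k=6: even sum, s = 4+12 = 16
p=3,k=2: odd sum, s = 16-2 = 14
p=3,k=3: even sum, s = 14+9 = 23
p=3,k=4: odd sum, s = 23-4 = 19
p=3,k=5: even sum, s = 19+15 = 34
p=3,k=6: odd sum, s = 34-6 = 28
p=4,k=2: even sum, s = 28+8 = 36
p=4,k=3: odd sum, s = 36-3 = 33
p=4,k=4: even sum, s = 33+16 = 49
p=4,k=5: odd sum, s = 49-5 = 44
p=4,k=6: even sum, s = 44+24 = 68
p=5,k=2: odd sum, s = 68-2 = 66
p=5,k=3: even sum, s = 66+15 = 81
p=5,k=4: odd sum, s = 81-4 = 77
p=5,k=5: even sum, s = 77+25 = 102
p=5,k=6: odd sum, s = 102-6 = 96
p=6,k=2: even sum, s = 96+12 = 108
p=6,k=3: odd sum, s = 108-3 = 105
p=6,k=4: even sum, s = 105+24 = 129
p=6,k=5: odd sum, s = 129-5 = 124
p=6,k=6: even sum, s = 124+36 = 160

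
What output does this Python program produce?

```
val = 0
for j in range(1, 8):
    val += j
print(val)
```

j=1: val = 0+1 = 1
j=2: val = 1+2 = 3
j=3: val = 3+3 = 6
j=4: val = 6+4 = 10
j=5: val = 10+5 = 15
j=6: val = 15+6 = 21
j=7: val = 21+7 = 28

28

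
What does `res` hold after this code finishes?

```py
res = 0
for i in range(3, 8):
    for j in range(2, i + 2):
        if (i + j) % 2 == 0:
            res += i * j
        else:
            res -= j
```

189

i=3,j=2: odd sum, res = 0-2 = -2
i=3,j=3: even sum, res = (-2)+9 = 7
i=3,j=4: odd sum, res = 7-4 = 3
i=4,j=2: even sum, res = 3+8 = 11
i=4,j=3: odd sum, res = 11-3 = 8
i=4,j=4: even sum, res = 8+16 = 24
i=4,j=5: odd sum, res = 24-5 = 19
i=5,j=2: odd sum, res = 19-2 = 17
i=5,j=3: even sum, res = 17+15 = 32
i=5,j=4: odd sum, res = 32-4 = 28
i=5,j=5: even sum, res = 28+25 = 53
i=5,j=6: odd sum, res = 53-6 = 47
i=6,j=2: even sum, res = 47+12 = 59
i=6,j=3: odd sum, res = 59-3 = 56
i=6,j=4: even sum, res = 56+24 = 80
i=6,j=5: odd sum, res = 80-5 = 75
i=6,j=6: even sum, res = 75+36 = 111
i=6,j=7: odd sum, res = 111-7 = 104
i=7,j=2: odd sum, res = 104-2 = 102
i=7,j=3: even sum, res = 102+21 = 123
i=7,j=4: odd sum, res = 123-4 = 119
i=7,j=5: even sum, res = 119+35 = 154
i=7,j=6: odd sum, res = 154-6 = 148
i=7,j=7: even sum, res = 148+49 = 197
i=7,j=8: odd sum, res = 197-8 = 189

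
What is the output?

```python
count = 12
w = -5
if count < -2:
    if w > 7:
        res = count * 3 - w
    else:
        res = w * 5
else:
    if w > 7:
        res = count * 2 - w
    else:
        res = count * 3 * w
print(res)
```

-180

count=12, w=-5
count < -2 is False; w > 7 is False
→ res = count * 3 * w = -180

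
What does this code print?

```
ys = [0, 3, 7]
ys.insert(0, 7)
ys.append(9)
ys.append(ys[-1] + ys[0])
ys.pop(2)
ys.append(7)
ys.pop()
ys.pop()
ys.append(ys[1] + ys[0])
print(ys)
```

insert 7 at 0 → [7, 0, 3, 7]
append 9 → [7, 0, 3, 7, 9]
append ys[-1]+ys[0] = 9+7 = 16 → [7, 0, 3, 7, 9, 16]
pop(2) removes 3 → [7, 0, 7, 9, 16]
append 7 → [7, 0, 7, 9, 16, 7]
pop() removes 7 → [7, 0, 7, 9, 16]
pop() removes 16 → [7, 0, 7, 9]
append ys[1]+ys[0] = 0+7 = 7 → [7, 0, 7, 9, 7]

[7, 0, 7, 9, 7]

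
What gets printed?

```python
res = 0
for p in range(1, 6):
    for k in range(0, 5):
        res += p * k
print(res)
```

150

p=1,k=0: res = 0+0 = 0
p=1,k=1: res = 0+1 = 1
p=1,k=2: res = 1+2 = 3
p=1,k=3: res = 3+3 = 6
p=1,k=4: res = 6+4 = 10
p=2,k=0: res = 10+0 = 10
p=2,k=1: res = 10+2 = 12
p=2,k=2: res = 12+4 = 16
p=2,k=3: res = 16+6 = 22
p=2,k=4: res = 22+8 = 30
p=3,k=0: res = 30+0 = 30
p=3,k=1: res = 30+3 = 33
p=3,k=2: res = 33+6 = 39
p=3,k=3: res = 39+9 = 48
p=3,k=4: res = 48+12 = 60
p=4,k=0: res = 60+0 = 60
p=4,k=1: res = 60+4 = 64
p=4,k=2: res = 64+8 = 72
p=4,k=3: res = 72+12 = 84
p=4,k=4: res = 84+16 = 100
p=5,k=0: res = 100+0 = 100
p=5,k=1: res = 100+5 = 105
p=5,k=2: res = 105+10 = 115
p=5,k=3: res = 115+15 = 130
p=5,k=4: res = 130+20 = 150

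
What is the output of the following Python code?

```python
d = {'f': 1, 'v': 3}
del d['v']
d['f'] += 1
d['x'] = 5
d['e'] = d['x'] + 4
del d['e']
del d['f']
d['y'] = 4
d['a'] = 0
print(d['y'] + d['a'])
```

4

del 'v' → {'f': 1}
d['f'] = 1+1 = 2 → {'f': 2}
d['x'] = 5 → {'f': 2, 'x': 5}
d['e'] = d['x']+4 = 9 → {'f': 2, 'x': 5, 'e': 9}
del 'e' → {'f': 2, 'x': 5}
del 'f' → {'x': 5}
d['y'] = 4 → {'x': 5, 'y': 4}
d['a'] = 0 → {'x': 5, 'y': 4, 'a': 0}
d['y']+d['a'] = 4+0 = 4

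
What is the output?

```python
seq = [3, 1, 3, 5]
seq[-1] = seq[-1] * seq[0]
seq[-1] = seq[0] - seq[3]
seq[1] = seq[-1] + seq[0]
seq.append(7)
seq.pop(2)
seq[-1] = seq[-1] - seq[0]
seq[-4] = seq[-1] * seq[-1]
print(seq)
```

[16, -9, -12, 4]

seq[-1] = seq[-1]*seq[0] = 5*3 = 15 → [3, 1, 3, 15]
seq[-1] = seq[0]-seq[3] = 3-15 = -12 → [3, 1, 3, -12]
seq[1] = seq[-1]+seq[0] = (-12)+3 = -9 → [3, -9, 3, -12]
append 7 → [3, -9, 3, -12, 7]
pop(2) removes 3 → [3, -9, -12, 7]
seq[-1] = seq[-1]-seq[0] = 7-3 = 4 → [3, -9, -12, 4]
seq[-4] = seq[-1]*seq[-1] = 4*4 = 16 → [16, -9, -12, 4]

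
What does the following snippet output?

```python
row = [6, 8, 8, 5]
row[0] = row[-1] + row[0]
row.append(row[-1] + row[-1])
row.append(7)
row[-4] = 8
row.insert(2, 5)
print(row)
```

[11, 8, 5, 8, 5, 10, 7]

row[0] = row[-1]+row[0] = 5+6 = 11 → [11, 8, 8, 5]
append row[-1]+row[-1] = 5+5 = 10 → [11, 8, 8, 5, 10]
append 7 → [11, 8, 8, 5, 10, 7]
row[-4] = 8 → [11, 8, 8, 5, 10, 7]
insert 5 at 2 → [11, 8, 5, 8, 5, 10, 7]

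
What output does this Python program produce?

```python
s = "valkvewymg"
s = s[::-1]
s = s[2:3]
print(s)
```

reverse → 'gmywevklav'
slice [2:3] → 'y'

y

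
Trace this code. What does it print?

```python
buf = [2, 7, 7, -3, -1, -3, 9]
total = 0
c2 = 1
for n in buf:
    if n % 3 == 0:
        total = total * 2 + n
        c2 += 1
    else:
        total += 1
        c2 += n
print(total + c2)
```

n=2: not %3==0, total = 0+1 = 1; c2=3
n=7: not %3==0, total = 1+1 = 2; c2=10
n=7: not %3==0, total = 2+1 = 3; c2=17
n=-3: %3==0, total = 3*2+(-3) = 3; c2=18
n=-1: not %3==0, total = 3+1 = 4; c2=17
n=-3: %3==0, total = 4*2+(-3) = 5; c2=18
n=9: %3==0, total = 5*2+9 = 19; c2=19
total+c2 = 19+19 = 38

38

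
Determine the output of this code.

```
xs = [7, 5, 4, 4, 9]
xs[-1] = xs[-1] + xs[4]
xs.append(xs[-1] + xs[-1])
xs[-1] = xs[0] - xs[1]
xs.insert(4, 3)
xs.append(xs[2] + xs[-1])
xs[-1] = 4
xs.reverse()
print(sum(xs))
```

47

xs[-1] = xs[-1]+xs[4] = 9+9 = 18 → [7, 5, 4, 4, 18]
append xs[-1]+xs[-1] = 18+18 = 36 → [7, 5, 4, 4, 18, 36]
xs[-1] = xs[0]-xs[1] = 7-5 = 2 → [7, 5, 4, 4, 18, 2]
insert 3 at 4 → [7, 5, 4, 4, 3, 18, 2]
append xs[2]+xs[-1] = 4+2 = 6 → [7, 5, 4, 4, 3, 18, 2, 6]
xs[-1] = 4 → [7, 5, 4, 4, 3, 18, 2, 4]
reverse → [4, 2, 18, 3, 4, 4, 5, 7]
sum = 47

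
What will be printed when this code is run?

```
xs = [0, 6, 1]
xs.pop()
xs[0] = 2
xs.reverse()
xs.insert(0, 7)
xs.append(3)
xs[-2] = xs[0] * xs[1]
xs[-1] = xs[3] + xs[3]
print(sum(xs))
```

61

pop() removes 1 → [0, 6]
xs[0] = 2 → [2, 6]
reverse → [6, 2]
insert 7 at 0 → [7, 6, 2]
append 3 → [7, 6, 2, 3]
xs[-2] = xs[0]*xs[1] = 7*6 = 42 → [7, 6, 42, 3]
xs[-1] = xs[3]+xs[3] = 3+3 = 6 → [7, 6, 42, 6]
sum = 61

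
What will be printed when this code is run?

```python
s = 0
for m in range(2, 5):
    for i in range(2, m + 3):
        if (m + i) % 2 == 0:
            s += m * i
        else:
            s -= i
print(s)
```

67

m=2,i=2: even sum, s = 0+4 = 4
m=2,i=3: odd sum, s = 4-3 = 1
m=2,i=4: even sum, s = 1+8 = 9
m=3,i=2: odd sum, s = 9-2 = 7
m=3,i=3: even sum, s = 7+9 = 16
m=3,i=4: odd sum, s = 16-4 = 12
m=3,i=5: even sum, s = 12+15 = 27
m=4,i=2: even sum, s = 27+8 = 35
m=4,i=3: odd sum, s = 35-3 = 32
m=4,i=4: even sum, s = 32+16 = 48
m=4,i=5: odd sum, s = 48-5 = 43
m=4,i=6: even sum, s = 43+24 = 67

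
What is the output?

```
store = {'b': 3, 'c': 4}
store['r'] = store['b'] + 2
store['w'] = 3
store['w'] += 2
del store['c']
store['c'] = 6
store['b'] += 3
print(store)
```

store['r'] = store['b']+2 = 5 → {'b': 3, 'c': 4, 'r': 5}
store['w'] = 3 → {'b': 3, 'c': 4, 'r': 5, 'w': 3}
store['w'] = 3+2 = 5 → {'b': 3, 'c': 4, 'r': 5, 'w': 5}
del 'c' → {'b': 3, 'r': 5, 'w': 5}
store['c'] = 6 → {'b': 3, 'r': 5, 'w': 5, 'c': 6}
store['b'] = 3+3 = 6 → {'b': 6, 'r': 5, 'w': 5, 'c': 6}

{'b': 6, 'r': 5, 'w': 5, 'c': 6}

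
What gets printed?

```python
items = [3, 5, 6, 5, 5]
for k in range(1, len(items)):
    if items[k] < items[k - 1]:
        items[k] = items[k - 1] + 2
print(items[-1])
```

k=1: 5>=3, unchanged → [3, 5, 6, 5, 5]
k=2: 6>=5, unchanged → [3, 5, 6, 5, 5]
k=3: 5<6, items[3] = 6+2 = 8 → [3, 5, 6, 8, 5]
k=4: 5<8, items[4] = 8+2 = 10 → [3, 5, 6, 8, 10]

10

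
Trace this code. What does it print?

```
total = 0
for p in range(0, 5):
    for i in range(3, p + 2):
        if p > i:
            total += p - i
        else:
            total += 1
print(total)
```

p=2,i=3: not 2>3, total = 0+1 = 1
p=3,i=3: not 3>3, total = 1+1 = 2
p=3,i=4: not 3>4, total = 2+1 = 3
p=4,i=3: 4>3, total = 3+1 = 4
p=4,i=4: not 4>4, total = 4+1 = 5
p=4,i=5: not 4>5, total = 5+1 = 6

6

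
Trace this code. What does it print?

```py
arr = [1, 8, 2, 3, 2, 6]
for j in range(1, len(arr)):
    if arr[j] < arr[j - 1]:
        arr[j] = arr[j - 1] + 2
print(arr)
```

[1, 8, 10, 12, 14, 16]

j=1: 8>=1, unchanged → [1, 8, 2, 3, 2, 6]
j=2: 2<8, arr[2] = 8+2 = 10 → [1, 8, 10, 3, 2, 6]
j=3: 3<10, arr[3] = 10+2 = 12 → [1, 8, 10, 12, 2, 6]
j=4: 2<12, arr[4] = 12+2 = 14 → [1, 8, 10, 12, 14, 6]
j=5: 6<14, arr[5] = 14+2 = 16 → [1, 8, 10, 12, 14, 16]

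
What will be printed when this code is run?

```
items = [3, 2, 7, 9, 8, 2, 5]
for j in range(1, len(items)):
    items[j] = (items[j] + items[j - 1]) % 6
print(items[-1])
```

j=1: items[1] = (2+3)%6 = 5 → [3, 5, 7, 9, 8, 2, 5]
j=2: items[2] = (7+5)%6 = 0 → [3, 5, 0, 9, 8, 2, 5]
j=3: items[3] = (9+0)%6 = 3 → [3, 5, 0, 3, 8, 2, 5]
j=4: items[4] = (8+3)%6 = 5 → [3, 5, 0, 3, 5, 2, 5]
j=5: items[5] = (2+5)%6 = 1 → [3, 5, 0, 3, 5, 1, 5]
j=6: items[6] = (5+1)%6 = 0 → [3, 5, 0, 3, 5, 1, 0]

0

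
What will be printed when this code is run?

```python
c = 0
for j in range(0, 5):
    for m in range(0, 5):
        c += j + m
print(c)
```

j=0,m=0: c = 0+0 = 0
j=0,m=1: c = 0+1 = 1
j=0,m=2: c = 1+2 = 3
j=0,m=3: c = 3+3 = 6
j=0,m=4: c = 6+4 = 10
j=1,m=0: c = 10+1 = 11
j=1,m=1: c = 11+2 = 13
j=1,m=2: c = 13+3 = 16
j=1,m=3: c = 16+4 = 20
j=1,m=4: c = 20+5 = 25
j=2,m=0: c = 25+2 = 27
j=2,m=1: c = 27+3 = 30
j=2,m=2: c = 30+4 = 34
j=2,m=3: c = 34+5 = 39
j=2,m=4: c = 39+6 = 45
j=3,m=0: c = 45+3 = 48
j=3,m=1: c = 48+4 = 52
j=3,m=2: c = 52+5 = 57
j=3,m=3: c = 57+6 = 63
j=3,m=4: c = 63+7 = 70
j=4,m=0: c = 70+4 = 74
j=4,m=1: c = 74+5 = 79
j=4,m=2: c = 79+6 = 85
j=4,m=3: c = 85+7 = 92
j=4,m=4: c = 92+8 = 100

100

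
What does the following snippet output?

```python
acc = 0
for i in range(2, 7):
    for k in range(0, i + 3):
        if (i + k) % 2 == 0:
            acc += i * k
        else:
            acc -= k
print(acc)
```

i=2,k=0: even sum, acc = 0+0 = 0
i=2,k=1: odd sum, acc = 0-1 = -1
i=2,k=2: even sum, acc = (-1)+4 = 3
i=2,k=3: odd sum, acc = 3-3 = 0
i=2,k=4: even sum, acc = 0+8 = 8
i=3,k=0: odd sum, acc = 8-0 = 8
i=3,k=1: even sum, acc = 8+3 = 11
i=3,k=2: odd sum, acc = 11-2 = 9
i=3,k=3: even sum, acc = 9+9 = 18
i=3,k=4: odd sum, acc = 18-4 = 14
i=3,k=5: even sum, acc = 14+15 = 29
i=4,k=0: even sum, acc = 29+0 = 29
i=4,k=1: odd sum, acc = 29-1 = 28
i=4,k=2: even sum, acc = 28+8 = 36
i=4,k=3: odd sum, acc = 36-3 = 33
i=4,k=4: even sum, acc = 33+16 = 49
i=4,k=5: odd sum, acc = 49-5 = 44
i=4,k=6: even sum, acc = 44+24 = 68
i=5,k=0: odd sum, acc = 68-0 = 68
i=5,k=1: even sum, acc = 68+5 = 73
i=5,k=2: odd sum, acc = 73-2 = 71
i=5,k=3: even sum, acc = 71+15 = 86
i=5,k=4: odd sum, acc = 86-4 = 82
i=5,k=5: even sum, acc = 82+25 = 107
i=5,k=6: odd sum, acc = 107-6 = 101
i=5,k=7: even sum, acc = 101+35 = 136
i=6,k=0: even sum, acc = 136+0 = 136
i=6,k=1: odd sum, acc = 136-1 = 135
i=6,k=2: even sum, acc = 135+12 = 147
i=6,k=3: odd sum, acc = 147-3 = 144
i=6,k=4: even sum, acc = 144+24 = 168
i=6,k=5: odd sum, acc = 168-5 = 163
i=6,k=6: even sum, acc = 163+36 = 199
i=6,k=7: odd sum, acc = 199-7 = 192
i=6,k=8: even sum, acc = 192+48 = 240

240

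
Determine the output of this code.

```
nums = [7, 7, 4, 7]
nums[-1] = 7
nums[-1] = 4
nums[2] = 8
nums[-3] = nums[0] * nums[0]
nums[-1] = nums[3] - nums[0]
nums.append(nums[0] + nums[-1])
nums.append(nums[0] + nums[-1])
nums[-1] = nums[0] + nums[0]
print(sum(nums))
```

79

nums[-1] = 7 → [7, 7, 4, 7]
nums[-1] = 4 → [7, 7, 4, 4]
nums[2] = 8 → [7, 7, 8, 4]
nums[-3] = nums[0]*nums[0] = 7*7 = 49 → [7, 49, 8, 4]
nums[-1] = nums[3]-nums[0] = 4-7 = -3 → [7, 49, 8, -3]
append nums[0]+nums[-1] = 7+(-3) = 4 → [7, 49, 8, -3, 4]
append nums[0]+nums[-1] = 7+4 = 11 → [7, 49, 8, -3, 4, 11]
nums[-1] = nums[0]+nums[0] = 7+7 = 14 → [7, 49, 8, -3, 4, 14]
sum = 79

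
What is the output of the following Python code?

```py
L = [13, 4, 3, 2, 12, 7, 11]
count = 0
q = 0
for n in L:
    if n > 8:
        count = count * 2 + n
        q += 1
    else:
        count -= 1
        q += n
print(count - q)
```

n=13: >8, count = 0*2+13 = 13; q=1
n=4: not >8, count = 13-1 = 12; q=5
n=3: not >8, count = 12-1 = 11; q=8
n=2: not >8, count = 11-1 = 10; q=10
n=12: >8, count = 10*2+12 = 32; q=11
n=7: not >8, count = 32-1 = 31; q=18
n=11: >8, count = 31*2+11 = 73; q=19
count-q = 73-19 = 54

54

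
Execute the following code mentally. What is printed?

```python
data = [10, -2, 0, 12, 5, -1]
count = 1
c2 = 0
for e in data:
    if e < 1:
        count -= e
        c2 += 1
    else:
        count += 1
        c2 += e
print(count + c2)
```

e=10: not <1, count = 1+1 = 2; c2=10
e=-2: <1, count = 2-(-2) = 4; c2=11
e=0: <1, count = 4-0 = 4; c2=12
e=12: not <1, count = 4+1 = 5; c2=24
e=5: not <1, count = 5+1 = 6; c2=29
e=-1: <1, count = 6-(-1) = 7; c2=30
count+c2 = 7+30 = 37

37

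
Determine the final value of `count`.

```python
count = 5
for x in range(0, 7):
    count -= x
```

x=0: count = 5-0 = 5
x=1: count = 5-1 = 4
x=2: count = 4-2 = 2
x=3: count = 2-3 = -1
x=4: count = (-1)-4 = -5
x=5: count = (-5)-5 = -10
x=6: count = (-10)-6 = -16

-16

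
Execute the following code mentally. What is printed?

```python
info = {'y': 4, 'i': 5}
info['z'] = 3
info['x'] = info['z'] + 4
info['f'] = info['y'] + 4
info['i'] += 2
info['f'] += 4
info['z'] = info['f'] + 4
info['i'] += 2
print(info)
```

{'y': 4, 'i': 9, 'z': 16, 'x': 7, 'f': 12}

info['z'] = 3 → {'y': 4, 'i': 5, 'z': 3}
info['x'] = info['z']+4 = 7 → {'y': 4, 'i': 5, 'z': 3, 'x': 7}
info['f'] = info['y']+4 = 8 → {'y': 4, 'i': 5, 'z': 3, 'x': 7, 'f': 8}
info['i'] = 5+2 = 7 → {'y': 4, 'i': 7, 'z': 3, 'x': 7, 'f': 8}
info['f'] = 8+4 = 12 → {'y': 4, 'i': 7, 'z': 3, 'x': 7, 'f': 12}
info['z'] = info['f']+4 = 16 → {'y': 4, 'i': 7, 'z': 16, 'x': 7, 'f': 12}
info['i'] = 7+2 = 9 → {'y': 4, 'i': 9, 'z': 16, 'x': 7, 'f': 12}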